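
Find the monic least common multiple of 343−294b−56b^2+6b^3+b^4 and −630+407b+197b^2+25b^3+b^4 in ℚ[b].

30870−19943b−10283b^2−818b^3+148b^4+25b^5+b^6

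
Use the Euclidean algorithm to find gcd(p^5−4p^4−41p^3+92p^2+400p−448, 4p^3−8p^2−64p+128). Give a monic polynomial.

p^2−16

Apply the Euclidean algorithm:
  p^5−4p^4−41p^3+92p^2+400p−448 = ((1/4)p^2−(1/2)p−29/4)(4p^3−8p^2−64p+128) + (−30p^2+480)
  4p^3−8p^2−64p+128 = (−(2/15)p+4/15)(−30p^2+480) + (0)
Last nonzero remainder: −30p^2+480. Dividing through by −30 gives the monic gcd p^2−16.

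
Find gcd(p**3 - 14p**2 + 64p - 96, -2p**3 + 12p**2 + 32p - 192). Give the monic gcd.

p**2 - 10p + 24

Apply the Euclidean algorithm:
  p**3 - 14p**2 + 64p - 96 = (-1/2)(-2p**3 + 12p**2 + 32p - 192) + (-8p**2 + 80p - 192)
  -2p**3 + 12p**2 + 32p - 192 = ((1/4)p + 1)(-8p**2 + 80p - 192) + (0)
Last nonzero remainder: -8p**2 + 80p - 192. Dividing through by -8 gives the monic gcd p**2 - 10p + 24.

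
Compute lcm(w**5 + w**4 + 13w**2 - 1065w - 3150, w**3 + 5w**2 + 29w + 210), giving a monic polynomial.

By polynomial division,
  w**5 + w**4 + 13w**2 - 1065w - 3150 = (w**2 - 4w - 9)(w**3 + 5w**2 + 29w + 210) + (-36w**2 + 36w - 1260)
  w**3 + 5w**2 + 29w + 210 = (-(1/36)w - 1/6)(-36w**2 + 36w - 1260) + (0)
Last nonzero remainder: -36w**2 + 36w - 1260. Dividing through by -36 gives the monic gcd w**2 - w + 35.
Then lcm(f, g) = f·g / gcd(f, g); expanding and making the result monic gives the answer.

w**6 + 7w**5 + 6w**4 + 13w**3 - 987w**2 - 9540w - 18900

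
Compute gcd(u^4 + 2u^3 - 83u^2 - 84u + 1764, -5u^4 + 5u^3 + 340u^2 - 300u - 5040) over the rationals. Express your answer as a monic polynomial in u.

Euclidean algorithm in ℚ[u]:
  u^4 + 2u^3 - 83u^2 - 84u + 1764 = (-1/5)(-5u^4 + 5u^3 + 340u^2 - 300u - 5040) + (3u^3 - 15u^2 - 144u + 756)
  -5u^4 + 5u^3 + 340u^2 - 300u - 5040 = (-(5/3)u - 20/3)(3u^3 - 15u^2 - 144u + 756) + (0)
Last nonzero remainder: 3u^3 - 15u^2 - 144u + 756. Dividing through by 3 gives the monic gcd u^3 - 5u^2 - 48u + 252.

u^3 - 5u^2 - 48u + 252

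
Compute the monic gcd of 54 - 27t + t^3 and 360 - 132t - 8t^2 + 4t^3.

By polynomial division,
  t^3 - 27t + 54 = (1/4)(4t^3 - 8t^2 - 132t + 360) + (2t^2 + 6t - 36)
  4t^3 - 8t^2 - 132t + 360 = (2t - 10)(2t^2 + 6t - 36) + (0)
Last nonzero remainder: 2t^2 + 6t - 36. Dividing through by 2 gives the monic gcd t^2 + 3t - 18.

-18 + 3t + t^2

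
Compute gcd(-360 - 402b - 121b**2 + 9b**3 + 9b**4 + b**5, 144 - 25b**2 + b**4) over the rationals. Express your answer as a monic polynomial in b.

By polynomial division,
  b**5 + 9b**4 + 9b**3 - 121b**2 - 402b - 360 = (b + 9)(b**4 - 25b**2 + 144) + (34b**3 + 104b**2 - 546b - 1656)
  b**4 - 25b**2 + 144 = ((1/34)b - 26/289)(34b**3 + 104b**2 - 546b - 1656) + ((120/289)b**2 - (120/289)b - 1440/289)
  34b**3 + 104b**2 - 546b - 1656 = ((4913/60)b + 6647/20)((120/289)b**2 - (120/289)b - 1440/289) + (0)
Last nonzero remainder: (120/289)b**2 - (120/289)b - 1440/289. Dividing through by 120/289 gives the monic gcd b**2 - b - 12.

-12 - b + b**2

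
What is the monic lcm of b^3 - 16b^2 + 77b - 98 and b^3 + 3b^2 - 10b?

b^5 - 11b^4 - 3b^3 + 287b^2 - 490b

Euclidean algorithm in ℚ[b]:
  b^3 - 16b^2 + 77b - 98 = (b^3 + 3b^2 - 10b) + (-19b^2 + 87b - 98)
  b^3 + 3b^2 - 10b = (-(1/19)b - 144/361)(-19b^2 + 87b - 98) + ((7056/361)b - 14112/361)
  -19b^2 + 87b - 98 = (-(6859/7056)b + 361/144)((7056/361)b - 14112/361) + (0)
Last nonzero remainder: (7056/361)b - 14112/361. Dividing through by 7056/361 gives the monic gcd b - 2.
Then lcm(f, g) = f·g / gcd(f, g); expanding and making the result monic gives the answer.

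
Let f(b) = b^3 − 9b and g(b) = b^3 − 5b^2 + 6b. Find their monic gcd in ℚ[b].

Apply the Euclidean algorithm:
  b^3 − 9b = (b^3 − 5b^2 + 6b) + (5b^2 − 15b)
  b^3 − 5b^2 + 6b = ((1/5)b − 2/5)(5b^2 − 15b) + (0)
Last nonzero remainder: 5b^2 − 15b. Dividing through by 5 gives the monic gcd b^2 − 3b.

b^2 − 3b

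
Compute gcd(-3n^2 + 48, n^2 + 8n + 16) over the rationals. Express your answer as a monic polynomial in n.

n + 4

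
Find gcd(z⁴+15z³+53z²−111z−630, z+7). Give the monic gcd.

By polynomial division,
  z⁴+15z³+53z²−111z−630 = (z³+8z²−3z−90)(z+7) + (0)
The last nonzero remainder z+7 is already monic.

z+7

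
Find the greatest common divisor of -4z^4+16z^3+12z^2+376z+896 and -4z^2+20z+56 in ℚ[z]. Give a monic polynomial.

z^2-5z-14

Repeated division with remainder:
  -4z^4+16z^3+12z^2+376z+896 = (z^2+z+16)(-4z^2+20z+56) + (0)
Last nonzero remainder: -4z^2+20z+56. Dividing through by -4 gives the monic gcd z^2-5z-14.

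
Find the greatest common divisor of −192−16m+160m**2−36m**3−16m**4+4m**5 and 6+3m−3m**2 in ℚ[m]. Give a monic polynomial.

Euclidean algorithm in ℚ[m]:
  4m**5−16m**4−36m**3+160m**2−16m−192 = (−(4/3)m**3+4m**2+(40/3)m−32)(−3m**2+3m+6) + (0)
Last nonzero remainder: −3m**2+3m+6. Dividing through by −3 gives the monic gcd m**2−m−2.

−2−m+m**2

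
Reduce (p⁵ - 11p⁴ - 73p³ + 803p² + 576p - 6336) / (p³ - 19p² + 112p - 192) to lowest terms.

(p³ - 97p - 264)/(p - 8)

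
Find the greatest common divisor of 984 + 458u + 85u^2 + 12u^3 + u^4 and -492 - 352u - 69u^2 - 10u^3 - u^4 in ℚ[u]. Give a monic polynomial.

246 + 53u + 8u^2 + u^3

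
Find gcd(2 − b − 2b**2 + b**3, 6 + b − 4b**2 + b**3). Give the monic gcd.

Repeated division with remainder:
  b**3 − 2b**2 − b + 2 = (b**3 − 4b**2 + b + 6) + (2b**2 − 2b − 4)
  b**3 − 4b**2 + b + 6 = ((1/2)b − 3/2)(2b**2 − 2b − 4) + (0)
Last nonzero remainder: 2b**2 − 2b − 4. Dividing through by 2 gives the monic gcd b**2 − b − 2.

−2 − b + b**2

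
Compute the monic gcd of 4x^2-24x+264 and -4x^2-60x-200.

By polynomial division,
  4x^2-24x+264 = (-1)(-4x^2-60x-200) + (-84x+64)
  -4x^2-60x-200 = ((1/21)x+331/441)(-84x+64) + (-109384/441)
  -84x+64 = ((9261/27346)x-3528/13673)(-109384/441) + (0)
The last nonzero remainder is the constant -109384/441, so the polynomials are coprime and gcd = 1.

1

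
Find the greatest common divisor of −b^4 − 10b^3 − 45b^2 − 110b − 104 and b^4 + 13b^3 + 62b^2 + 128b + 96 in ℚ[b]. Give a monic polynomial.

By polynomial division,
  −b^4 − 10b^3 − 45b^2 − 110b − 104 = (−1)(b^4 + 13b^3 + 62b^2 + 128b + 96) + (3b^3 + 17b^2 + 18b − 8)
  b^4 + 13b^3 + 62b^2 + 128b + 96 = ((1/3)b + 22/9)(3b^3 + 17b^2 + 18b − 8) + ((130/9)b^2 + (260/3)b + 1040/9)
  3b^3 + 17b^2 + 18b − 8 = ((27/130)b − 9/130)((130/9)b^2 + (260/3)b + 1040/9) + (0)
Last nonzero remainder: (130/9)b^2 + (260/3)b + 1040/9. Dividing through by 130/9 gives the monic gcd b^2 + 6b + 8.

b^2 + 6b + 8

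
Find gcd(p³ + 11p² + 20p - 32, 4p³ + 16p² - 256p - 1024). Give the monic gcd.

p² + 12p + 32

Repeated division with remainder:
  p³ + 11p² + 20p - 32 = (1/4)(4p³ + 16p² - 256p - 1024) + (7p² + 84p + 224)
  4p³ + 16p² - 256p - 1024 = ((4/7)p - 32/7)(7p² + 84p + 224) + (0)
Last nonzero remainder: 7p² + 84p + 224. Dividing through by 7 gives the monic gcd p² + 12p + 32.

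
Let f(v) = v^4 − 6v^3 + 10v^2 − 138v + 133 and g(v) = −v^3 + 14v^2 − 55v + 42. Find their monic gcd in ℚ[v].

Repeated division with remainder:
  v^4 − 6v^3 + 10v^2 − 138v + 133 = (−v − 8)(−v^3 + 14v^2 − 55v + 42) + (67v^2 − 536v + 469)
  −v^3 + 14v^2 − 55v + 42 = (−(1/67)v + 6/67)(67v^2 − 536v + 469) + (0)
Last nonzero remainder: 67v^2 − 536v + 469. Dividing through by 67 gives the monic gcd v^2 − 8v + 7.

v^2 − 8v + 7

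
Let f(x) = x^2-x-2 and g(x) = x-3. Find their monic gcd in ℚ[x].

Euclidean algorithm in ℚ[x]:
  x^2-x-2 = (x+2)(x-3) + (4)
  x-3 = ((1/4)x-3/4)(4) + (0)
The last nonzero remainder is the constant 4, so the polynomials are coprime and gcd = 1.

1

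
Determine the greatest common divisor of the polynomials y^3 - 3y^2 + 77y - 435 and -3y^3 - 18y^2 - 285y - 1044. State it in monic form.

y^2 + 2y + 87

By polynomial division,
  y^3 - 3y^2 + 77y - 435 = (-1/3)(-3y^3 - 18y^2 - 285y - 1044) + (-9y^2 - 18y - 783)
  -3y^3 - 18y^2 - 285y - 1044 = ((1/3)y + 4/3)(-9y^2 - 18y - 783) + (0)
Last nonzero remainder: -9y^2 - 18y - 783. Dividing through by -9 gives the monic gcd y^2 + 2y + 87.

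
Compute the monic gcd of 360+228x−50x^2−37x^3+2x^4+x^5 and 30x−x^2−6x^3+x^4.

30−x−6x^2+x^3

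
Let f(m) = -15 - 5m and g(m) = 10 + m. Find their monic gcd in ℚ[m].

Apply the Euclidean algorithm:
  -5m - 15 = (-5)(m + 10) + (35)
  m + 10 = ((1/35)m + 2/7)(35) + (0)
The last nonzero remainder is the constant 35, so the polynomials are coprime and gcd = 1.

1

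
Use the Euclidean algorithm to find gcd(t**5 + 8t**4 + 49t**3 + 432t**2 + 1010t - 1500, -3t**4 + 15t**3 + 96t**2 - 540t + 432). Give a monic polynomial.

t**2 + 5t - 6

Apply the Euclidean algorithm:
  t**5 + 8t**4 + 49t**3 + 432t**2 + 1010t - 1500 = (-(1/3)t - 13/3)(-3t**4 + 15t**3 + 96t**2 - 540t + 432) + (146t**3 + 668t**2 - 1186t + 372)
  -3t**4 + 15t**3 + 96t**2 - 540t + 432 = (-(3/146)t + 2097/10658)(146t**3 + 668t**2 - 1186t + 372) + (-(318681/5329)t**2 - (1593405/5329)t + 1912086/5329)
  146t**3 + 668t**2 - 1186t + 372 = (-(778034/318681)t + 330398/318681)(-(318681/5329)t**2 - (1593405/5329)t + 1912086/5329) + (0)
Last nonzero remainder: -(318681/5329)t**2 - (1593405/5329)t + 1912086/5329. Dividing through by -318681/5329 gives the monic gcd t**2 + 5t - 6.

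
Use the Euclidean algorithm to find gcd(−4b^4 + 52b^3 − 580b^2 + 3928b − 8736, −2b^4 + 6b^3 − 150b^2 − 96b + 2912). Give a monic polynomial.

b^3 − 7b^2 + 103b − 364

By polynomial division,
  −4b^4 + 52b^3 − 580b^2 + 3928b − 8736 = (2)(−2b^4 + 6b^3 − 150b^2 − 96b + 2912) + (40b^3 − 280b^2 + 4120b − 14560)
  −2b^4 + 6b^3 − 150b^2 − 96b + 2912 = (−(1/20)b − 1/5)(40b^3 − 280b^2 + 4120b − 14560) + (0)
Last nonzero remainder: 40b^3 − 280b^2 + 4120b − 14560. Dividing through by 40 gives the monic gcd b^3 − 7b^2 + 103b − 364.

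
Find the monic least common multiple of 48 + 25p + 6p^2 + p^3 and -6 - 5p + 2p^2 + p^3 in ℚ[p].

-96 - 98p + 11p^2 + 17p^3 + 5p^4 + p^5

Repeated division with remainder:
  p^3 + 6p^2 + 25p + 48 = (p^3 + 2p^2 - 5p - 6) + (4p^2 + 30p + 54)
  p^3 + 2p^2 - 5p - 6 = ((1/4)p - 11/8)(4p^2 + 30p + 54) + ((91/4)p + 273/4)
  4p^2 + 30p + 54 = ((16/91)p + 72/91)((91/4)p + 273/4) + (0)
Last nonzero remainder: (91/4)p + 273/4. Dividing through by 91/4 gives the monic gcd p + 3.
Then lcm(f, g) = f·g / gcd(f, g); expanding and making the result monic gives the answer.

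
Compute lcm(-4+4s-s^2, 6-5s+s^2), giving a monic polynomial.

-12+16s-7s^2+s^3

By polynomial division,
  -s^2+4s-4 = (-1)(s^2-5s+6) + (-s+2)
  s^2-5s+6 = (-s+3)(-s+2) + (0)
Last nonzero remainder: -s+2. Dividing through by -1 gives the monic gcd s-2.
Then lcm(f, g) = f·g / gcd(f, g); expanding and making the result monic gives the answer.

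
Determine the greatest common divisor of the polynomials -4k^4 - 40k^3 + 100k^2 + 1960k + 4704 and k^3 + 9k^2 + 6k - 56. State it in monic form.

By polynomial division,
  -4k^4 - 40k^3 + 100k^2 + 1960k + 4704 = (-4k - 4)(k^3 + 9k^2 + 6k - 56) + (160k^2 + 1760k + 4480)
  k^3 + 9k^2 + 6k - 56 = ((1/160)k - 1/80)(160k^2 + 1760k + 4480) + (0)
Last nonzero remainder: 160k^2 + 1760k + 4480. Dividing through by 160 gives the monic gcd k^2 + 11k + 28.

k^2 + 11k + 28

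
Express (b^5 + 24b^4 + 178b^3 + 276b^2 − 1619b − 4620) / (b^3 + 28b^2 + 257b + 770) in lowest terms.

(b^3 + 6b^2 − 7b − 60)/(b + 10)

Euclidean algorithm in ℚ[b]:
  b^5 + 24b^4 + 178b^3 + 276b^2 − 1619b − 4620 = (b^2 − 4b + 33)(b^3 + 28b^2 + 257b + 770) + (−390b^2 − 7020b − 30030)
  b^3 + 28b^2 + 257b + 770 = (−(1/390)b − 1/39)(−390b^2 − 7020b − 30030) + (0)
Last nonzero remainder: −390b^2 − 7020b − 30030. Dividing through by −390 gives the monic gcd b^2 + 18b + 77.
Cancel b^2 + 18b + 77 from numerator and denominator to get the reduced form.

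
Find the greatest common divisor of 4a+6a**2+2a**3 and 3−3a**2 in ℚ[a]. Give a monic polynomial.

1+a

Apply the Euclidean algorithm:
  2a**3+6a**2+4a = (−(2/3)a−2)(−3a**2+3) + (6a+6)
  −3a**2+3 = (−(1/2)a+1/2)(6a+6) + (0)
Last nonzero remainder: 6a+6. Dividing through by 6 gives the monic gcd a+1.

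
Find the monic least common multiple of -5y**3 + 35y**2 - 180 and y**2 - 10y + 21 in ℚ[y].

Repeated division with remainder:
  -5y**3 + 35y**2 - 180 = (-5y - 15)(y**2 - 10y + 21) + (-45y + 135)
  y**2 - 10y + 21 = (-(1/45)y + 7/45)(-45y + 135) + (0)
Last nonzero remainder: -45y + 135. Dividing through by -45 gives the monic gcd y - 3.
Then lcm(f, g) = f·g / gcd(f, g); expanding and making the result monic gives the answer.

y**4 - 14y**3 + 49y**2 + 36y - 252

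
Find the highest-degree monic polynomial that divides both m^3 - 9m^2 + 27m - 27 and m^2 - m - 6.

Apply the Euclidean algorithm:
  m^3 - 9m^2 + 27m - 27 = (m - 8)(m^2 - m - 6) + (25m - 75)
  m^2 - m - 6 = ((1/25)m + 2/25)(25m - 75) + (0)
Last nonzero remainder: 25m - 75. Dividing through by 25 gives the monic gcd m - 3.

m - 3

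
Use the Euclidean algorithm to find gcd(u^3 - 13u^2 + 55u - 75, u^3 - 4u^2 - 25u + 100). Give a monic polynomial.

u - 5

Euclidean algorithm in ℚ[u]:
  u^3 - 13u^2 + 55u - 75 = (u^3 - 4u^2 - 25u + 100) + (-9u^2 + 80u - 175)
  u^3 - 4u^2 - 25u + 100 = (-(1/9)u - 44/81)(-9u^2 + 80u - 175) + (-(80/81)u + 400/81)
  -9u^2 + 80u - 175 = ((729/80)u - 567/16)(-(80/81)u + 400/81) + (0)
Last nonzero remainder: -(80/81)u + 400/81. Dividing through by -80/81 gives the monic gcd u - 5.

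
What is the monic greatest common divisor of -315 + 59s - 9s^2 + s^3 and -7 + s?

Euclidean algorithm in ℚ[s]:
  s^3 - 9s^2 + 59s - 315 = (s^2 - 2s + 45)(s - 7) + (0)
The last nonzero remainder s - 7 is already monic.

-7 + s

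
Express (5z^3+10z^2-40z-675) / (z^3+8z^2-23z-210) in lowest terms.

Apply the Euclidean algorithm:
  5z^3+10z^2-40z-675 = (5)(z^3+8z^2-23z-210) + (-30z^2+75z+375)
  z^3+8z^2-23z-210 = (-(1/30)z-7/20)(-30z^2+75z+375) + ((63/4)z-315/4)
  -30z^2+75z+375 = (-(40/21)z-100/21)((63/4)z-315/4) + (0)
Last nonzero remainder: (63/4)z-315/4. Dividing through by 63/4 gives the monic gcd z-5.
Cancel z-5 from numerator and denominator to get the reduced form.

(5z^2+35z+135)/(z^2+13z+42)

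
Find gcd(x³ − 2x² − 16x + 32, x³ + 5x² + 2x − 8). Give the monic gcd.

x + 4

Euclidean algorithm in ℚ[x]:
  x³ − 2x² − 16x + 32 = (x³ + 5x² + 2x − 8) + (−7x² − 18x + 40)
  x³ + 5x² + 2x − 8 = (−(1/7)x − 17/49)(−7x² − 18x + 40) + ((72/49)x + 288/49)
  −7x² − 18x + 40 = (−(343/72)x + 245/36)((72/49)x + 288/49) + (0)
Last nonzero remainder: (72/49)x + 288/49. Dividing through by 72/49 gives the monic gcd x + 4.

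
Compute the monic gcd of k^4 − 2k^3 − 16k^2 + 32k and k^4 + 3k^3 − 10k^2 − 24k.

Euclidean algorithm in ℚ[k]:
  k^4 − 2k^3 − 16k^2 + 32k = (k^4 + 3k^3 − 10k^2 − 24k) + (−5k^3 − 6k^2 + 56k)
  k^4 + 3k^3 − 10k^2 − 24k = (−(1/5)k − 9/25)(−5k^3 − 6k^2 + 56k) + (−(24/25)k^2 − (96/25)k)
  −5k^3 − 6k^2 + 56k = ((125/24)k − 175/12)(−(24/25)k^2 − (96/25)k) + (0)
Last nonzero remainder: −(24/25)k^2 − (96/25)k. Dividing through by −24/25 gives the monic gcd k^2 + 4k.

k^2 + 4k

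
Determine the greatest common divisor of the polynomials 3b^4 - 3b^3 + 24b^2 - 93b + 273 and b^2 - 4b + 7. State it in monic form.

b^2 - 4b + 7

Repeated division with remainder:
  3b^4 - 3b^3 + 24b^2 - 93b + 273 = (3b^2 + 9b + 39)(b^2 - 4b + 7) + (0)
The last nonzero remainder b^2 - 4b + 7 is already monic.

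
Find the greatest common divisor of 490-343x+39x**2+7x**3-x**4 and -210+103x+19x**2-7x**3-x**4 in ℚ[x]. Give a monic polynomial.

-14+5x+x**2

Euclidean algorithm in ℚ[x]:
  -x**4+7x**3+39x**2-343x+490 = (-x**4-7x**3+19x**2+103x-210) + (14x**3+20x**2-446x+700)
  -x**4-7x**3+19x**2+103x-210 = (-(1/14)x-39/98)(14x**3+20x**2-446x+700) + (-(240/49)x**2-(1200/49)x+480/7)
  14x**3+20x**2-446x+700 = (-(343/120)x+245/24)(-(240/49)x**2-(1200/49)x+480/7) + (0)
Last nonzero remainder: -(240/49)x**2-(1200/49)x+480/7. Dividing through by -240/49 gives the monic gcd x**2+5x-14.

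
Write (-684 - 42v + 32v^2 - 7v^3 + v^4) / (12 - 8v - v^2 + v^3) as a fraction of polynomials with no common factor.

(-228 + 62v - 10v^2 + v^3)/(4 - 4v + v^2)

Euclidean algorithm in ℚ[v]:
  v^4 - 7v^3 + 32v^2 - 42v - 684 = (v - 6)(v^3 - v^2 - 8v + 12) + (34v^2 - 102v - 612)
  v^3 - v^2 - 8v + 12 = ((1/34)v + 1/17)(34v^2 - 102v - 612) + (16v + 48)
  34v^2 - 102v - 612 = ((17/8)v - 51/4)(16v + 48) + (0)
Last nonzero remainder: 16v + 48. Dividing through by 16 gives the monic gcd v + 3.
Cancel v + 3 from numerator and denominator to get the reduced form.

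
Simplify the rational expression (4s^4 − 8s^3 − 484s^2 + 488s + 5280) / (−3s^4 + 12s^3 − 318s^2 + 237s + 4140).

(−4s^2 + 4s + 440)/(3s^2 − 9s + 345)

By polynomial division,
  4s^4 − 8s^3 − 484s^2 + 488s + 5280 = (−4/3)(−3s^4 + 12s^3 − 318s^2 + 237s + 4140) + (8s^3 − 908s^2 + 804s + 10800)
  −3s^4 + 12s^3 − 318s^2 + 237s + 4140 = (−(3/8)s − 657/16)(8s^3 − 908s^2 + 804s + 10800) + (−(149205/4)s^2 + (149205/4)s + 447615)
  8s^3 − 908s^2 + 804s + 10800 = (−(32/149205)s + 240/9947)(−(149205/4)s^2 + (149205/4)s + 447615) + (0)
Last nonzero remainder: −(149205/4)s^2 + (149205/4)s + 447615. Dividing through by −149205/4 gives the monic gcd s^2 − s − 12.
Cancel s^2 − s − 12 from numerator and denominator to get the reduced form.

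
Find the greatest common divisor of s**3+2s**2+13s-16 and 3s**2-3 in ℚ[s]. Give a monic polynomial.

Repeated division with remainder:
  s**3+2s**2+13s-16 = ((1/3)s+2/3)(3s**2-3) + (14s-14)
  3s**2-3 = ((3/14)s+3/14)(14s-14) + (0)
Last nonzero remainder: 14s-14. Dividing through by 14 gives the monic gcd s-1.

s-1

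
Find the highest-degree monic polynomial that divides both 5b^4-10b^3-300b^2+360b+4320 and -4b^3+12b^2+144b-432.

b^2-36

By polynomial division,
  5b^4-10b^3-300b^2+360b+4320 = (-(5/4)b-5/4)(-4b^3+12b^2+144b-432) + (-105b^2+3780)
  -4b^3+12b^2+144b-432 = ((4/105)b-4/35)(-105b^2+3780) + (0)
Last nonzero remainder: -105b^2+3780. Dividing through by -105 gives the monic gcd b^2-36.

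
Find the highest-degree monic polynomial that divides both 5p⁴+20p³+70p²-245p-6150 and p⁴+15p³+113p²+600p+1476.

p³+9p²+59p+246

Euclidean algorithm in ℚ[p]:
  5p⁴+20p³+70p²-245p-6150 = (5)(p⁴+15p³+113p²+600p+1476) + (-55p³-495p²-3245p-13530)
  p⁴+15p³+113p²+600p+1476 = (-(1/55)p-6/55)(-55p³-495p²-3245p-13530) + (0)
Last nonzero remainder: -55p³-495p²-3245p-13530. Dividing through by -55 gives the monic gcd p³+9p²+59p+246.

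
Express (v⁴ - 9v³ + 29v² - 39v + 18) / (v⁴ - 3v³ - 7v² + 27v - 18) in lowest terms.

(v - 3)/(v + 3)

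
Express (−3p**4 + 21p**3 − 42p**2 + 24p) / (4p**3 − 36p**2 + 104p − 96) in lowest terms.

(−3p**2 + 3p)/(4p − 12)

Repeated division with remainder:
  −3p**4 + 21p**3 − 42p**2 + 24p = (−(3/4)p − 3/2)(4p**3 − 36p**2 + 104p − 96) + (−18p**2 + 108p − 144)
  4p**3 − 36p**2 + 104p − 96 = (−(2/9)p + 2/3)(−18p**2 + 108p − 144) + (0)
Last nonzero remainder: −18p**2 + 108p − 144. Dividing through by −18 gives the monic gcd p**2 − 6p + 8.
Cancel p**2 − 6p + 8 from numerator and denominator to get the reduced form.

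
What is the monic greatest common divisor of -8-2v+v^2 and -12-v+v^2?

-4+v

Repeated division with remainder:
  v^2-2v-8 = (v^2-v-12) + (-v+4)
  v^2-v-12 = (-v-3)(-v+4) + (0)
Last nonzero remainder: -v+4. Dividing through by -1 gives the monic gcd v-4.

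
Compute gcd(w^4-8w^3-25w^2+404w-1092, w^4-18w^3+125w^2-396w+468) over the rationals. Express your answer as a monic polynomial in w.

Euclidean algorithm in ℚ[w]:
  w^4-8w^3-25w^2+404w-1092 = (w^4-18w^3+125w^2-396w+468) + (10w^3-150w^2+800w-1560)
  w^4-18w^3+125w^2-396w+468 = ((1/10)w-3/10)(10w^3-150w^2+800w-1560) + (0)
Last nonzero remainder: 10w^3-150w^2+800w-1560. Dividing through by 10 gives the monic gcd w^3-15w^2+80w-156.

w^3-15w^2+80w-156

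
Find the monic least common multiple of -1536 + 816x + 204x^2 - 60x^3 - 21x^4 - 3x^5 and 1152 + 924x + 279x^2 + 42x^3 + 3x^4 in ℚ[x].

1536 - 304x - 476x^2 - 8x^3 + 41x^4 + 10x^5 + x^6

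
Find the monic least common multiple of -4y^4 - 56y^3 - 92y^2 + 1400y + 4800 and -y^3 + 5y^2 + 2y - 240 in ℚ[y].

y^6 + 4y^5 - 69y^4 + 92y^3 + 3404y^2 - 4800y - 57600

Apply the Euclidean algorithm:
  -4y^4 - 56y^3 - 92y^2 + 1400y + 4800 = (4y + 76)(-y^3 + 5y^2 + 2y - 240) + (-480y^2 + 2208y + 23040)
  -y^3 + 5y^2 + 2y - 240 = ((1/480)y - 1/1200)(-480y^2 + 2208y + 23040) + (-(1104/25)y - 1104/5)
  -480y^2 + 2208y + 23040 = ((250/23)y - 2400/23)(-(1104/25)y - 1104/5) + (0)
Last nonzero remainder: -(1104/25)y - 1104/5. Dividing through by -1104/25 gives the monic gcd y + 5.
Then lcm(f, g) = f·g / gcd(f, g); expanding and making the result monic gives the answer.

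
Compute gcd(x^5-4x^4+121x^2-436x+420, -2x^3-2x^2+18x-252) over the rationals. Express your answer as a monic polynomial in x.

x^2-5x+21

Apply the Euclidean algorithm:
  x^5-4x^4+121x^2-436x+420 = (-(1/2)x^2+(5/2)x-7)(-2x^3-2x^2+18x-252) + (-64x^2+320x-1344)
  -2x^3-2x^2+18x-252 = ((1/32)x+3/16)(-64x^2+320x-1344) + (0)
Last nonzero remainder: -64x^2+320x-1344. Dividing through by -64 gives the monic gcd x^2-5x+21.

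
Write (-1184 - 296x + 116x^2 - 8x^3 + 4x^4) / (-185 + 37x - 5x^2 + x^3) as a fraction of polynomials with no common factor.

Euclidean algorithm in ℚ[x]:
  4x^4 - 8x^3 + 116x^2 - 296x - 1184 = (4x + 12)(x^3 - 5x^2 + 37x - 185) + (28x^2 + 1036)
  x^3 - 5x^2 + 37x - 185 = ((1/28)x - 5/28)(28x^2 + 1036) + (0)
Last nonzero remainder: 28x^2 + 1036. Dividing through by 28 gives the monic gcd x^2 + 37.
Cancel x^2 + 37 from numerator and denominator to get the reduced form.

(-32 - 8x + 4x^2)/(-5 + x)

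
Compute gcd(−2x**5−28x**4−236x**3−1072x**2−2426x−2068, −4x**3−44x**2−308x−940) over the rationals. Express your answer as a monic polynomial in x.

x**2+6x+47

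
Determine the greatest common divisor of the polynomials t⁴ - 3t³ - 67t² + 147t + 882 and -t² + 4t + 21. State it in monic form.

By polynomial division,
  t⁴ - 3t³ - 67t² + 147t + 882 = (-t² - t + 42)(-t² + 4t + 21) + (0)
Last nonzero remainder: -t² + 4t + 21. Dividing through by -1 gives the monic gcd t² - 4t - 21.

t² - 4t - 21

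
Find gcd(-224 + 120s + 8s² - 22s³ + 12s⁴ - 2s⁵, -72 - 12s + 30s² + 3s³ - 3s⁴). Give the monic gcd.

-4 + s²

Apply the Euclidean algorithm:
  -2s⁵ + 12s⁴ - 22s³ + 8s² + 120s - 224 = ((2/3)s - 10/3)(-3s⁴ + 3s³ + 30s² - 12s - 72) + (-32s³ + 116s² + 128s - 464)
  -3s⁴ + 3s³ + 30s² - 12s - 72 = ((3/32)s + 63/256)(-32s³ + 116s² + 128s - 464) + (-(675/64)s² + 675/16)
  -32s³ + 116s² + 128s - 464 = ((2048/675)s - 7424/675)(-(675/64)s² + 675/16) + (0)
Last nonzero remainder: -(675/64)s² + 675/16. Dividing through by -675/64 gives the monic gcd s² - 4.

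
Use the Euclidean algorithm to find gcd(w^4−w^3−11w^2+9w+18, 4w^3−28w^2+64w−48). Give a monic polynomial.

Repeated division with remainder:
  w^4−w^3−11w^2+9w+18 = ((1/4)w+3/2)(4w^3−28w^2+64w−48) + (15w^2−75w+90)
  4w^3−28w^2+64w−48 = ((4/15)w−8/15)(15w^2−75w+90) + (0)
Last nonzero remainder: 15w^2−75w+90. Dividing through by 15 gives the monic gcd w^2−5w+6.

w^2−5w+6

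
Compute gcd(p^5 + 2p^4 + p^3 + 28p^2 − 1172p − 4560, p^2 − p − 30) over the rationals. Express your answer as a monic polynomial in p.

p^2 − p − 30

Repeated division with remainder:
  p^5 + 2p^4 + p^3 + 28p^2 − 1172p − 4560 = (p^3 + 3p^2 + 34p + 152)(p^2 − p − 30) + (0)
The last nonzero remainder p^2 − p − 30 is already monic.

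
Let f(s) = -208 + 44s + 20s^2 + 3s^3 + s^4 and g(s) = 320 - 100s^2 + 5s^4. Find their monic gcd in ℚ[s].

-8 + 2s + s^2

By polynomial division,
  s^4 + 3s^3 + 20s^2 + 44s - 208 = (1/5)(5s^4 - 100s^2 + 320) + (3s^3 + 40s^2 + 44s - 272)
  5s^4 - 100s^2 + 320 = ((5/3)s - 200/9)(3s^3 + 40s^2 + 44s - 272) + ((6440/9)s^2 + (12880/9)s - 51520/9)
  3s^3 + 40s^2 + 44s - 272 = ((27/6440)s + 153/3220)((6440/9)s^2 + (12880/9)s - 51520/9) + (0)
Last nonzero remainder: (6440/9)s^2 + (12880/9)s - 51520/9. Dividing through by 6440/9 gives the monic gcd s^2 + 2s - 8.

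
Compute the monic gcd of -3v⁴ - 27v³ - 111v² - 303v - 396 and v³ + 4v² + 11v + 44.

By polynomial division,
  -3v⁴ - 27v³ - 111v² - 303v - 396 = (-3v - 15)(v³ + 4v² + 11v + 44) + (-18v² - 6v + 264)
  v³ + 4v² + 11v + 44 = (-(1/18)v - 11/54)(-18v² - 6v + 264) + ((220/9)v + 880/9)
  -18v² - 6v + 264 = (-(81/110)v + 27/10)((220/9)v + 880/9) + (0)
Last nonzero remainder: (220/9)v + 880/9. Dividing through by 220/9 gives the monic gcd v + 4.

v + 4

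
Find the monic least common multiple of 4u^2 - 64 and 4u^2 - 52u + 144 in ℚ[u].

u^3 - 9u^2 - 16u + 144

Euclidean algorithm in ℚ[u]:
  4u^2 - 64 = (4u^2 - 52u + 144) + (52u - 208)
  4u^2 - 52u + 144 = ((1/13)u - 9/13)(52u - 208) + (0)
Last nonzero remainder: 52u - 208. Dividing through by 52 gives the monic gcd u - 4.
Then lcm(f, g) = f·g / gcd(f, g); expanding and making the result monic gives the answer.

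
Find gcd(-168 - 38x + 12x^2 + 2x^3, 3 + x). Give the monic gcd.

By polynomial division,
  2x^3 + 12x^2 - 38x - 168 = (2x^2 + 6x - 56)(x + 3) + (0)
The last nonzero remainder x + 3 is already monic.

3 + x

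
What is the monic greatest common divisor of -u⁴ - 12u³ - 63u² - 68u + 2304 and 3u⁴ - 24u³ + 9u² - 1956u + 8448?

u³ + 3u² + 36u - 256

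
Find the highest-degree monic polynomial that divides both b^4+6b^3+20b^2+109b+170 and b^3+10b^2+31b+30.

b^2+7b+10

Euclidean algorithm in ℚ[b]:
  b^4+6b^3+20b^2+109b+170 = (b-4)(b^3+10b^2+31b+30) + (29b^2+203b+290)
  b^3+10b^2+31b+30 = ((1/29)b+3/29)(29b^2+203b+290) + (0)
Last nonzero remainder: 29b^2+203b+290. Dividing through by 29 gives the monic gcd b^2+7b+10.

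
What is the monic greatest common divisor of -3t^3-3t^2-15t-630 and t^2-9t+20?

1

Apply the Euclidean algorithm:
  -3t^3-3t^2-15t-630 = (-3t-30)(t^2-9t+20) + (-225t-30)
  t^2-9t+20 = (-(1/225)t+137/3375)(-225t-30) + (4774/225)
  -225t-30 = (-(50625/4774)t-3375/2387)(4774/225) + (0)
The last nonzero remainder is the constant 4774/225, so the polynomials are coprime and gcd = 1.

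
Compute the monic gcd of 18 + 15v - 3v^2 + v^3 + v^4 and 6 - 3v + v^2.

6 - 3v + v^2

By polynomial division,
  v^4 + v^3 - 3v^2 + 15v + 18 = (v^2 + 4v + 3)(v^2 - 3v + 6) + (0)
The last nonzero remainder v^2 - 3v + 6 is already monic.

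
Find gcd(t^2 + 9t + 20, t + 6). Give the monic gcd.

1

Euclidean algorithm in ℚ[t]:
  t^2 + 9t + 20 = (t + 3)(t + 6) + (2)
  t + 6 = ((1/2)t + 3)(2) + (0)
The last nonzero remainder is the constant 2, so the polynomials are coprime and gcd = 1.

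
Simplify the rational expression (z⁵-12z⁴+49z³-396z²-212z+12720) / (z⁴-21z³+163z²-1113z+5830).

Apply the Euclidean algorithm:
  z⁵-12z⁴+49z³-396z²-212z+12720 = (z+9)(z⁴-21z³+163z²-1113z+5830) + (75z³-750z²+3975z-39750)
  z⁴-21z³+163z²-1113z+5830 = ((1/75)z-11/75)(75z³-750z²+3975z-39750) + (0)
Last nonzero remainder: 75z³-750z²+3975z-39750. Dividing through by 75 gives the monic gcd z³-10z²+53z-530.
Cancel z³-10z²+53z-530 from numerator and denominator to get the reduced form.

(z²-2z-24)/(z-11)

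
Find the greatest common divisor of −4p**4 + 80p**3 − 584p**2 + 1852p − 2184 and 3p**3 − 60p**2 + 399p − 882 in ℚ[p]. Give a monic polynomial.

By polynomial division,
  −4p**4 + 80p**3 − 584p**2 + 1852p − 2184 = (−(4/3)p)(3p**3 − 60p**2 + 399p − 882) + (−52p**2 + 676p − 2184)
  3p**3 − 60p**2 + 399p − 882 = (−(3/52)p + 21/52)(−52p**2 + 676p − 2184) + (0)
Last nonzero remainder: −52p**2 + 676p − 2184. Dividing through by −52 gives the monic gcd p**2 − 13p + 42.

p**2 − 13p + 42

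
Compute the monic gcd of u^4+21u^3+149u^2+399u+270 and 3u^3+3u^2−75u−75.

By polynomial division,
  u^4+21u^3+149u^2+399u+270 = ((1/3)u+20/3)(3u^3+3u^2−75u−75) + (154u^2+924u+770)
  3u^3+3u^2−75u−75 = ((3/154)u−15/154)(154u^2+924u+770) + (0)
Last nonzero remainder: 154u^2+924u+770. Dividing through by 154 gives the monic gcd u^2+6u+5.

u^2+6u+5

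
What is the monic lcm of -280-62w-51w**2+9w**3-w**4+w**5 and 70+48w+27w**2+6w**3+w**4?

-3920-1988w-1242w**2-140w**3-29w**4+19w**5+3w**6+w**7

Repeated division with remainder:
  w**5-w**4+9w**3-51w**2-62w-280 = (w-7)(w**4+6w**3+27w**2+48w+70) + (24w**3+90w**2+204w+210)
  w**4+6w**3+27w**2+48w+70 = ((1/24)w+3/32)(24w**3+90w**2+204w+210) + ((161/16)w**2+(161/8)w+805/16)
  24w**3+90w**2+204w+210 = ((384/161)w+96/23)((161/16)w**2+(161/8)w+805/16) + (0)
Last nonzero remainder: (161/16)w**2+(161/8)w+805/16. Dividing through by 161/16 gives the monic gcd w**2+2w+5.
Then lcm(f, g) = f·g / gcd(f, g); expanding and making the result monic gives the answer.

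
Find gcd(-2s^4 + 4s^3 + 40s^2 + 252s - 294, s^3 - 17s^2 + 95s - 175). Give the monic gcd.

s - 7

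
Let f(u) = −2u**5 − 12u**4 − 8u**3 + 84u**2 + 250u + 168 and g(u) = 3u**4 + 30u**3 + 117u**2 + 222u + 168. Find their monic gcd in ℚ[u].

u**3 + 8u**2 + 23u + 28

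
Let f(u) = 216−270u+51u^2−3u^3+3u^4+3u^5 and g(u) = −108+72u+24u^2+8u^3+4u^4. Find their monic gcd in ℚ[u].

−9+9u−u^2+u^3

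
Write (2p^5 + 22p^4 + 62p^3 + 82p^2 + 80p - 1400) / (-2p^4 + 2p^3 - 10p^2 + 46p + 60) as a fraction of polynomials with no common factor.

(-p^3 - 10p^2 - 11p + 70)/(p^2 - 2p - 3)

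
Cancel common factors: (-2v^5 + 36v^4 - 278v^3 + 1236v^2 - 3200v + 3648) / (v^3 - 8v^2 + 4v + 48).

(-2v^3 + 16v^2 - 70v + 152)/(v + 2)

Repeated division with remainder:
  -2v^5 + 36v^4 - 278v^3 + 1236v^2 - 3200v + 3648 = (-2v^2 + 20v - 110)(v^3 - 8v^2 + 4v + 48) + (372v^2 - 3720v + 8928)
  v^3 - 8v^2 + 4v + 48 = ((1/372)v + 1/186)(372v^2 - 3720v + 8928) + (0)
Last nonzero remainder: 372v^2 - 3720v + 8928. Dividing through by 372 gives the monic gcd v^2 - 10v + 24.
Cancel v^2 - 10v + 24 from numerator and denominator to get the reduced form.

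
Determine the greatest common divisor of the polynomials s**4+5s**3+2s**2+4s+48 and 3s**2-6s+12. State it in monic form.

By polynomial division,
  s**4+5s**3+2s**2+4s+48 = ((1/3)s**2+(7/3)s+4)(3s**2-6s+12) + (0)
Last nonzero remainder: 3s**2-6s+12. Dividing through by 3 gives the monic gcd s**2-2s+4.

s**2-2s+4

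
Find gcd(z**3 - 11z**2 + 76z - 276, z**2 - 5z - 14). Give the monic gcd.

1

Repeated division with remainder:
  z**3 - 11z**2 + 76z - 276 = (z - 6)(z**2 - 5z - 14) + (60z - 360)
  z**2 - 5z - 14 = ((1/60)z + 1/60)(60z - 360) + (-8)
  60z - 360 = (-(15/2)z + 45)(-8) + (0)
The last nonzero remainder is the constant -8, so the polynomials are coprime and gcd = 1.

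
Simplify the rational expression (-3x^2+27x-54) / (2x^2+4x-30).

Euclidean algorithm in ℚ[x]:
  -3x^2+27x-54 = (-3/2)(2x^2+4x-30) + (33x-99)
  2x^2+4x-30 = ((2/33)x+10/33)(33x-99) + (0)
Last nonzero remainder: 33x-99. Dividing through by 33 gives the monic gcd x-3.
Cancel x-3 from numerator and denominator to get the reduced form.

(-3x+18)/(2x+10)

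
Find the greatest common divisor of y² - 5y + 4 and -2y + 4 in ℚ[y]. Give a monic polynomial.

1

By polynomial division,
  y² - 5y + 4 = (-(1/2)y + 3/2)(-2y + 4) + (-2)
  -2y + 4 = (y - 2)(-2) + (0)
The last nonzero remainder is the constant -2, so the polynomials are coprime and gcd = 1.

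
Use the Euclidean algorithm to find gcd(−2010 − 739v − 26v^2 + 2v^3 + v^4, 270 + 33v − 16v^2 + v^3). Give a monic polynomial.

Repeated division with remainder:
  v^4 + 2v^3 − 26v^2 − 739v − 2010 = (v + 18)(v^3 − 16v^2 + 33v + 270) + (229v^2 − 1603v − 6870)
  v^3 − 16v^2 + 33v + 270 = ((1/229)v − 9/229)(229v^2 − 1603v − 6870) + (0)
Last nonzero remainder: 229v^2 − 1603v − 6870. Dividing through by 229 gives the monic gcd v^2 − 7v − 30.

−30 − 7v + v^2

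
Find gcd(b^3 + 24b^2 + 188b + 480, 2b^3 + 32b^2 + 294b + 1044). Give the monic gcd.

b + 6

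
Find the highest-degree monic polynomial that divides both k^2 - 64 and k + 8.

Apply the Euclidean algorithm:
  k^2 - 64 = (k - 8)(k + 8) + (0)
The last nonzero remainder k + 8 is already monic.

k + 8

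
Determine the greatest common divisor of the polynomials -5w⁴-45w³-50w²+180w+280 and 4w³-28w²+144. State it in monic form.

w+2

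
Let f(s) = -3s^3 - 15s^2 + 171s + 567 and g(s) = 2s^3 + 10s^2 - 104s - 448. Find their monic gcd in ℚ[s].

Euclidean algorithm in ℚ[s]:
  -3s^3 - 15s^2 + 171s + 567 = (-3/2)(2s^3 + 10s^2 - 104s - 448) + (15s - 105)
  2s^3 + 10s^2 - 104s - 448 = ((2/15)s^2 + (8/5)s + 64/15)(15s - 105) + (0)
Last nonzero remainder: 15s - 105. Dividing through by 15 gives the monic gcd s - 7.

s - 7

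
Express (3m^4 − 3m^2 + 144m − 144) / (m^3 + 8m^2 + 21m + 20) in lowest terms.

By polynomial division,
  3m^4 − 3m^2 + 144m − 144 = (3m − 24)(m^3 + 8m^2 + 21m + 20) + (126m^2 + 588m + 336)
  m^3 + 8m^2 + 21m + 20 = ((1/126)m + 5/189)(126m^2 + 588m + 336) + ((25/9)m + 100/9)
  126m^2 + 588m + 336 = ((1134/25)m + 756/25)((25/9)m + 100/9) + (0)
Last nonzero remainder: (25/9)m + 100/9. Dividing through by 25/9 gives the monic gcd m + 4.
Cancel m + 4 from numerator and denominator to get the reduced form.

(3m^3 − 12m^2 + 45m − 36)/(m^2 + 4m + 5)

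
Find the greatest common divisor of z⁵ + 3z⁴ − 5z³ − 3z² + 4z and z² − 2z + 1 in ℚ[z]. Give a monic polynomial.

By polynomial division,
  z⁵ + 3z⁴ − 5z³ − 3z² + 4z = (z³ + 5z² + 4z)(z² − 2z + 1) + (0)
The last nonzero remainder z² − 2z + 1 is already monic.

z² − 2z + 1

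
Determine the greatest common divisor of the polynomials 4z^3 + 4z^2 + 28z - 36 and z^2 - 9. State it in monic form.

1

Euclidean algorithm in ℚ[z]:
  4z^3 + 4z^2 + 28z - 36 = (4z + 4)(z^2 - 9) + (64z)
  z^2 - 9 = ((1/64)z)(64z) + (-9)
  64z = (-(64/9)z)(-9) + (0)
The last nonzero remainder is the constant -9, so the polynomials are coprime and gcd = 1.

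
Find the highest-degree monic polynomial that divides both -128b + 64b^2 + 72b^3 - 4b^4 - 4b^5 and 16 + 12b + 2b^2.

8 + 6b + b^2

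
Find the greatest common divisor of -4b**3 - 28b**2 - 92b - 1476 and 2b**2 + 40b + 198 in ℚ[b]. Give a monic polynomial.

b + 9

Repeated division with remainder:
  -4b**3 - 28b**2 - 92b - 1476 = (-2b + 26)(2b**2 + 40b + 198) + (-736b - 6624)
  2b**2 + 40b + 198 = (-(1/368)b - 11/368)(-736b - 6624) + (0)
Last nonzero remainder: -736b - 6624. Dividing through by -736 gives the monic gcd b + 9.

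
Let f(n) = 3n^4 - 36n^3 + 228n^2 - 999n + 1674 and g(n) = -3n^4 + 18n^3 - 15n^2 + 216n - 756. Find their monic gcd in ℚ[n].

n^2 - 9n + 18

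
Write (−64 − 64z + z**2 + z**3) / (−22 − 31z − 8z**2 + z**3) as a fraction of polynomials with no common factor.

Euclidean algorithm in ℚ[z]:
  z**3 + z**2 − 64z − 64 = (z**3 − 8z**2 − 31z − 22) + (9z**2 − 33z − 42)
  z**3 − 8z**2 − 31z − 22 = ((1/9)z − 13/27)(9z**2 − 33z − 42) + (−(380/9)z − 380/9)
  9z**2 − 33z − 42 = (−(81/380)z + 189/190)(−(380/9)z − 380/9) + (0)
Last nonzero remainder: −(380/9)z − 380/9. Dividing through by −380/9 gives the monic gcd z + 1.
Cancel z + 1 from numerator and denominator to get the reduced form.

(−64 + z**2)/(−22 − 9z + z**2)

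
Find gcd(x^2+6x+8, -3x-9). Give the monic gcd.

1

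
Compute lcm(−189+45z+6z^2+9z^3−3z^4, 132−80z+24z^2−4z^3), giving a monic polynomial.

Euclidean algorithm in ℚ[z]:
  −3z^4+9z^3+6z^2+45z−189 = ((3/4)z+9/4)(−4z^3+24z^2−80z+132) + (12z^2+126z−486)
  −4z^3+24z^2−80z+132 = (−(1/3)z+11/2)(12z^2+126z−486) + (−935z+2805)
  12z^2+126z−486 = (−(12/935)z−162/935)(−935z+2805) + (0)
Last nonzero remainder: −935z+2805. Dividing through by −935 gives the monic gcd z−3.
Then lcm(f, g) = f·g / gcd(f, g); expanding and making the result monic gives the answer.

693−354z+86z^2−42z^3+18z^4−6z^5+z^6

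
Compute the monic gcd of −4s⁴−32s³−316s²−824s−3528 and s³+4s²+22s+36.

Euclidean algorithm in ℚ[s]:
  −4s⁴−32s³−316s²−824s−3528 = (−4s−16)(s³+4s²+22s+36) + (−164s²−328s−2952)
  s³+4s²+22s+36 = (−(1/164)s−1/82)(−164s²−328s−2952) + (0)
Last nonzero remainder: −164s²−328s−2952. Dividing through by −164 gives the monic gcd s²+2s+18.

s²+2s+18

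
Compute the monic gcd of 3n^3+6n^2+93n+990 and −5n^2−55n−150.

n+6

Repeated division with remainder:
  3n^3+6n^2+93n+990 = (−(3/5)n+27/5)(−5n^2−55n−150) + (300n+1800)
  −5n^2−55n−150 = (−(1/60)n−1/12)(300n+1800) + (0)
Last nonzero remainder: 300n+1800. Dividing through by 300 gives the monic gcd n+6.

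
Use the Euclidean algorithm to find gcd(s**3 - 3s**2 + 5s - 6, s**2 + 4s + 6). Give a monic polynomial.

By polynomial division,
  s**3 - 3s**2 + 5s - 6 = (s - 7)(s**2 + 4s + 6) + (27s + 36)
  s**2 + 4s + 6 = ((1/27)s + 8/81)(27s + 36) + (22/9)
  27s + 36 = ((243/22)s + 162/11)(22/9) + (0)
The last nonzero remainder is the constant 22/9, so the polynomials are coprime and gcd = 1.

1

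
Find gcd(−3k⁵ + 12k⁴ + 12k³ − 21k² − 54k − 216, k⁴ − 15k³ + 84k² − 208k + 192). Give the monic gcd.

Apply the Euclidean algorithm:
  −3k⁵ + 12k⁴ + 12k³ − 21k² − 54k − 216 = (−3k − 33)(k⁴ − 15k³ + 84k² − 208k + 192) + (−231k³ + 2127k² − 6342k + 6120)
  k⁴ − 15k³ + 84k² − 208k + 192 = (−(1/231)k + 446/17787)(−231k³ + 2127k² − 6342k + 6120) + ((19044/5929)k² − (19044/847)k + 228528/5929)
  −231k³ + 2127k² − 6342k + 6120 = (−(456533/6348)k + 503965/3174)((19044/5929)k² − (19044/847)k + 228528/5929) + (0)
Last nonzero remainder: (19044/5929)k² − (19044/847)k + 228528/5929. Dividing through by 19044/5929 gives the monic gcd k² − 7k + 12.

k² − 7k + 12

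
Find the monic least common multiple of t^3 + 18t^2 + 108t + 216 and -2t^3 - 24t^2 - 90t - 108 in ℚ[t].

By polynomial division,
  t^3 + 18t^2 + 108t + 216 = (-1/2)(-2t^3 - 24t^2 - 90t - 108) + (6t^2 + 63t + 162)
  -2t^3 - 24t^2 - 90t - 108 = (-(1/3)t - 1/2)(6t^2 + 63t + 162) + (-(9/2)t - 27)
  6t^2 + 63t + 162 = (-(4/3)t - 6)(-(9/2)t - 27) + (0)
Last nonzero remainder: -(9/2)t - 27. Dividing through by -9/2 gives the monic gcd t + 6.
Then lcm(f, g) = f·g / gcd(f, g); expanding and making the result monic gives the answer.

t^5 + 24t^4 + 225t^3 + 1026t^2 + 2268t + 1944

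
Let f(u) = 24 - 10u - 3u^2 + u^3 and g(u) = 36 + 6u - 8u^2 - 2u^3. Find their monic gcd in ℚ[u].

Apply the Euclidean algorithm:
  u^3 - 3u^2 - 10u + 24 = (-1/2)(-2u^3 - 8u^2 + 6u + 36) + (-7u^2 - 7u + 42)
  -2u^3 - 8u^2 + 6u + 36 = ((2/7)u + 6/7)(-7u^2 - 7u + 42) + (0)
Last nonzero remainder: -7u^2 - 7u + 42. Dividing through by -7 gives the monic gcd u^2 + u - 6.

-6 + u + u^2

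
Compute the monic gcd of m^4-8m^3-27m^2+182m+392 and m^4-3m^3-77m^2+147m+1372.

m^3-10m^2-7m+196

Euclidean algorithm in ℚ[m]:
  m^4-8m^3-27m^2+182m+392 = (m^4-3m^3-77m^2+147m+1372) + (-5m^3+50m^2+35m-980)
  m^4-3m^3-77m^2+147m+1372 = (-(1/5)m-7/5)(-5m^3+50m^2+35m-980) + (0)
Last nonzero remainder: -5m^3+50m^2+35m-980. Dividing through by -5 gives the monic gcd m^3-10m^2-7m+196.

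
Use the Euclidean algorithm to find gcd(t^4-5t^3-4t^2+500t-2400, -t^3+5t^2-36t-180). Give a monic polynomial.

t^2-8t+60

Apply the Euclidean algorithm:
  t^4-5t^3-4t^2+500t-2400 = (-t)(-t^3+5t^2-36t-180) + (-40t^2+320t-2400)
  -t^3+5t^2-36t-180 = ((1/40)t+3/40)(-40t^2+320t-2400) + (0)
Last nonzero remainder: -40t^2+320t-2400. Dividing through by -40 gives the monic gcd t^2-8t+60.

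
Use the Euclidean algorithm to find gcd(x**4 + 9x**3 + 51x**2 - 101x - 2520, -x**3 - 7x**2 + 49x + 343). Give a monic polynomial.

x + 7

Euclidean algorithm in ℚ[x]:
  x**4 + 9x**3 + 51x**2 - 101x - 2520 = (-x - 2)(-x**3 - 7x**2 + 49x + 343) + (86x**2 + 340x - 1834)
  -x**3 - 7x**2 + 49x + 343 = (-(1/86)x - 131/3698)(86x**2 + 340x - 1834) + ((73440/1849)x + 514080/1849)
  86x**2 + 340x - 1834 = ((79507/36720)x - 242219/36720)((73440/1849)x + 514080/1849) + (0)
Last nonzero remainder: (73440/1849)x + 514080/1849. Dividing through by 73440/1849 gives the monic gcd x + 7.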